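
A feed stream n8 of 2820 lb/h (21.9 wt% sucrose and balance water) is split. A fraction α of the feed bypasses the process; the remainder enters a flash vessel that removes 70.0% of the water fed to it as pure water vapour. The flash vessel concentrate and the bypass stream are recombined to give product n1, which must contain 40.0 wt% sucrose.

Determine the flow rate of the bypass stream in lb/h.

485.9 lb/h

All 2820×0.219 = 617.58 lb/h of sucrose reaches n1, so n1 = 617.58/0.400 = 1544 lb/h and vapour = 1276 lb/h.
The evaporator receives (1−α)·2820 of feed at 0.781 water and removes 0.700 of that water:
0.700×0.781×(1−α)×2820 = 1276
(1−α) = 1276/1541.7 = 0.8277;  α = 0.1723.
Bypass flow = 0.1723×2820 = 485.9 lb/h.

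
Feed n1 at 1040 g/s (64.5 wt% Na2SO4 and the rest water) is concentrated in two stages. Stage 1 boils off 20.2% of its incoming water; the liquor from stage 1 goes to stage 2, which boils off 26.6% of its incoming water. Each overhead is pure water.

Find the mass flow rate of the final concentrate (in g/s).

water in feed = 1040×0.355 = 369.2 g/s.
After stage 1: water left = (1−0.202)×369.2 = 294.62; stream total = 965.42 g/s.
After stage 2: water left = (1−0.266)×294.62 = 216.25; final concentrate = 887.05 g/s.

887.1 g/s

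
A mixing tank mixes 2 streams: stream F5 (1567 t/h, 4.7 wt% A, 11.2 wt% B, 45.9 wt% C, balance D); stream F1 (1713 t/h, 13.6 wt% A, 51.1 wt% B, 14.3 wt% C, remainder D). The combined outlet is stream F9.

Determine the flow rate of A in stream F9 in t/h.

A out = A in = 1567×0.047 + 1713×0.136 = 306.62 t/h.

306.6 t/h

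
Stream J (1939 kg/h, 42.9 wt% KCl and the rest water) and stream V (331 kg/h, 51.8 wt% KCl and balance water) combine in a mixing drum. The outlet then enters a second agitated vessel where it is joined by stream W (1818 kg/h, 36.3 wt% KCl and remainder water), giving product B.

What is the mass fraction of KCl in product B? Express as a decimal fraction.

0.407

Overall, product flow = 4088 kg/h.
KCl in = 1939×0.429 + 331×0.518 + 1818×0.363 = 1663.2 kg/h.
KCl fraction in B = 0.407.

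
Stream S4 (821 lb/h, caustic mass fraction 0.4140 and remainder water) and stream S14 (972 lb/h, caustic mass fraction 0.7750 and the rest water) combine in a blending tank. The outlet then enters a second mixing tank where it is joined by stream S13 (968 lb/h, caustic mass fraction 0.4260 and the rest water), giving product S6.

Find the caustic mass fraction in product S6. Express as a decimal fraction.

Overall, product flow = 2761 lb/h.
caustic in = 821×0.414 + 972×0.775 + 968×0.426 = 1505.6 lb/h.
caustic fraction in S6 = 0.5453.

0.5453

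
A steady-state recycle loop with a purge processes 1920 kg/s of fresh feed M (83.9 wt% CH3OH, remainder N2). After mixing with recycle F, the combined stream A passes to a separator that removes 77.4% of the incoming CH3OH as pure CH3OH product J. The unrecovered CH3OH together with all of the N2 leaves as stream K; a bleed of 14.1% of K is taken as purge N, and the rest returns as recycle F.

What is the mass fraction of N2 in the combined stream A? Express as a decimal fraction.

N2 enters only via M and leaves only via the purge: 1920×0.161 = 0.141×(N2 in K), and the separator passes all N2, so N2 in A = N2 in K = 2192.3 kg/s.
CH3OH in A: m_A = 1920×0.839 + (1−0.141)·(1−0.774)·m_A, so m_A = 1610.9/0.8059 = 1998.9 kg/s.
A = 1998.9 + 2192.3 = 4191.3 kg/s.
N2 fraction in A = 2192.3/4191.3 = 0.523.

0.523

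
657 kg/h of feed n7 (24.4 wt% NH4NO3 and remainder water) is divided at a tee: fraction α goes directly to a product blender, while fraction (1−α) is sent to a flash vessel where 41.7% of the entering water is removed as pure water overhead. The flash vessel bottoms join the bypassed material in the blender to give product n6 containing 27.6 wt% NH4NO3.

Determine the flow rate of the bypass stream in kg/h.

All 657×0.244 = 160.31 kg/h of NH4NO3 reaches n6, so n6 = 160.31/0.276 = 580.83 kg/h and vapour = 76.174 kg/h.
The evaporator receives (1−α)·657 of feed at 0.756 water and removes 0.417 of that water:
0.417×0.756×(1−α)×657 = 76.174
(1−α) = 76.174/207.12 = 0.3678;  α = 0.6322.
Bypass flow = 0.6322×657 = 415.37 kg/h.

415.4 kg/h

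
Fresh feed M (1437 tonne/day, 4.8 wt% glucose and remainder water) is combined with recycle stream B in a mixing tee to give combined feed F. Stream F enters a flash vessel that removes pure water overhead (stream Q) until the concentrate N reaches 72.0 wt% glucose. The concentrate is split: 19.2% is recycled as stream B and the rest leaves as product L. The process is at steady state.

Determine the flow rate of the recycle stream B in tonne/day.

22.76 tonne/day

Overall glucose balance (none leaves overhead): glucose in fresh feed = glucose in product, i.e. 1437×0.048 = (1−0.192)·N·0.720.
N = 68.976/(0.720×0.808) = 118.56 tonne/day.
Recycle B = 0.192×118.56 = 22.764 tonne/day.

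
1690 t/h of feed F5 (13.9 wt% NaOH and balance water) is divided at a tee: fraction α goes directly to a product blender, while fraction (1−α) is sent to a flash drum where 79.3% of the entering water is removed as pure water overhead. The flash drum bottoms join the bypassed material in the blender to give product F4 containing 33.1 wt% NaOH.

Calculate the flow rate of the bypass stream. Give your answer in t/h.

All 1690×0.139 = 234.91 t/h of NaOH reaches F4, so F4 = 234.91/0.331 = 709.7 t/h and vapour = 980.3 t/h.
The evaporator receives (1−α)·1690 of feed at 0.861 water and removes 0.793 of that water:
0.793×0.861×(1−α)×1690 = 980.3
(1−α) = 980.3/1153.9 = 0.8496;  α = 0.1504.
Bypass flow = 0.1504×1690 = 254.23 t/h.

254.2 t/h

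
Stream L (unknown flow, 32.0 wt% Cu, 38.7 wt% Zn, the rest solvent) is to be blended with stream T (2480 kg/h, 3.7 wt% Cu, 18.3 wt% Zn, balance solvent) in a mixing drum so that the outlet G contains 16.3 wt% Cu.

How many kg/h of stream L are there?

Let L be the unknown flow. Total out = 2480 + L.
Cu balance: 91.76 + 0.320·L = 0.163·(2480 + L)
(0.320 − 0.163)·L = 0.163×2480 − 91.76 = 312.48
L = 312.48 / 0.157 = 1990.3 kg/h

1990 kg/h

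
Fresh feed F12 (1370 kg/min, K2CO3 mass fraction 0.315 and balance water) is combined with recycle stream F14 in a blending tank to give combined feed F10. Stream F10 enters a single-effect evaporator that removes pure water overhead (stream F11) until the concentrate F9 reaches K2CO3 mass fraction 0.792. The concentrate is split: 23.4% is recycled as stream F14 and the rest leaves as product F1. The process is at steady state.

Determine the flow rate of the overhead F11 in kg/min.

825.1 kg/min

Overall K2CO3 balance (none leaves overhead): K2CO3 in fresh feed = K2CO3 in product, i.e. 1370×0.315 = (1−0.234)·F9·0.792.
F9 = 431.55/(0.792×0.766) = 711.34 kg/min.
Recycle F14 = 0.234×711.34 = 166.45 kg/min.
Combined feed F10 = 1370 + 166.45 = 1536.5 kg/min.
Overhead F11 = F10 − F9 = 1536.5 − 711.34 = 825.11 kg/min.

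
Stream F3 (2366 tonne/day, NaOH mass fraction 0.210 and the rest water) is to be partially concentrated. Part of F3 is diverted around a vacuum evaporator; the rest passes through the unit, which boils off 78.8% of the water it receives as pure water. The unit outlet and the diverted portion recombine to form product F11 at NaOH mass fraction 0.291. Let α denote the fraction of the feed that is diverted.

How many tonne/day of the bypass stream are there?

1308 tonne/day

All 2366×0.210 = 496.86 tonne/day of NaOH reaches F11, so F11 = 496.86/0.291 = 1707.4 tonne/day and vapour = 658.58 tonne/day.
The evaporator receives (1−α)·2366 of feed at 0.790 water and removes 0.788 of that water:
0.788×0.790×(1−α)×2366 = 658.58
(1−α) = 658.58/1472.9 = 0.4471;  α = 0.5529.
Bypass flow = 0.5529×2366 = 1308.1 tonne/day.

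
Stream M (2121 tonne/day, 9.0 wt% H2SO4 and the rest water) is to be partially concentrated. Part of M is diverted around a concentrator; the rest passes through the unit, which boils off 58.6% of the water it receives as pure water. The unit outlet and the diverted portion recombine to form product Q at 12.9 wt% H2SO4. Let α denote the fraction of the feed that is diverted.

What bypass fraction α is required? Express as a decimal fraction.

All 2121×0.090 = 190.89 tonne/day of H2SO4 reaches Q, so Q = 190.89/0.129 = 1479.8 tonne/day and vapour = 641.23 tonne/day.
The evaporator receives (1−α)·2121 of feed at 0.910 water and removes 0.586 of that water:
0.586×0.910×(1−α)×2121 = 641.23
(1−α) = 641.23/1131 = 0.5669;  α = 0.4331.

0.433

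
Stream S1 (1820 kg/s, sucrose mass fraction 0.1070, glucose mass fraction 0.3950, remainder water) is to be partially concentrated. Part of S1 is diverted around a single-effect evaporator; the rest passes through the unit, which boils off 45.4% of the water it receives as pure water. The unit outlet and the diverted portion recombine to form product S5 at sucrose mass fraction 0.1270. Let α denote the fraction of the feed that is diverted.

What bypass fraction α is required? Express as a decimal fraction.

All 1820×0.107 = 194.74 kg/s of sucrose reaches S5, so S5 = 194.74/0.127 = 1533.4 kg/s and vapour = 286.61 kg/s.
The evaporator receives (1−α)·1820 of feed at 0.498 water and removes 0.454 of that water:
0.454×0.498×(1−α)×1820 = 286.61
(1−α) = 286.61/411.49 = 0.6965;  α = 0.3035.

0.303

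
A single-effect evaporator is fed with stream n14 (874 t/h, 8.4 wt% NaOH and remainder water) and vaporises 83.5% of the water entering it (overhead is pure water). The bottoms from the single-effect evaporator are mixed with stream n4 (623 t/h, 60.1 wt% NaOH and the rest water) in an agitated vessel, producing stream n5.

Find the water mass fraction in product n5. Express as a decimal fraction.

Vapour removed = 0.835×0.916×874 = 668.49 t/h; concentrate = 205.51 t/h.
water reaching the mixer = 132.1 (from concentrate) + 623×0.399 = 380.67 t/h.
Product flow = 205.51 + 623 = 828.51 t/h; water fraction = 0.459.

0.459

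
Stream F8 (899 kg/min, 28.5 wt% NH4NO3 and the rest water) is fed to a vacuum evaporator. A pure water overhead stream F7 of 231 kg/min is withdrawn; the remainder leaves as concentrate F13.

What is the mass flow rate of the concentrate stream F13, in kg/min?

668 kg/min

Concentrate = 899 − 231 = 668 kg/min.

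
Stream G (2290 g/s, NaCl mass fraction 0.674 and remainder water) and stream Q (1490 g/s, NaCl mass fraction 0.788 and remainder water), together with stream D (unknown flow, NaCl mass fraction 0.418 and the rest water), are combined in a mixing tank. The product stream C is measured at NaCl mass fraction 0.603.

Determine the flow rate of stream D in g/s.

2369 g/s

Let D be the unknown flow. Total out = 3780 + D.
NaCl balance: 2717.6 + 0.418·D = 0.603·(3780 + D)
(0.418 − 0.603)·D = 0.603×3780 − 2717.6 = -438.24
D = -438.24 / -0.185 = 2368.9 g/s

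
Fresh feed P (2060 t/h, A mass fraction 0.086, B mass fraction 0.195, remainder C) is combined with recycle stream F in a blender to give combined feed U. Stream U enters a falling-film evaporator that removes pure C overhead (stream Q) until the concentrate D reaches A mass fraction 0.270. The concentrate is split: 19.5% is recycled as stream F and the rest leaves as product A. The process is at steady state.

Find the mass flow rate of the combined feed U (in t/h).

2219 t/h

Overall A balance (none leaves overhead): A in fresh feed = A in product, i.e. 2060×0.086 = (1−0.195)·D·0.270.
D = 177.16/(0.270×0.805) = 815.09 t/h.
Recycle F = 0.195×815.09 = 158.94 t/h.
Combined feed U = 2060 + 158.94 = 2218.9 t/h.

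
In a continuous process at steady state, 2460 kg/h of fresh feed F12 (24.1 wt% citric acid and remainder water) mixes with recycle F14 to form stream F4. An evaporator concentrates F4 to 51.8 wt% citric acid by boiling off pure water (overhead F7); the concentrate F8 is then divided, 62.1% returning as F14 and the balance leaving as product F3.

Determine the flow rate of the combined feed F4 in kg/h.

Overall citric acid balance (none leaves overhead): citric acid in fresh feed = citric acid in product, i.e. 2460×0.241 = (1−0.621)·F8·0.518.
F8 = 592.86/(0.518×0.379) = 3019.8 kg/h.
Recycle F14 = 0.621×3019.8 = 1875.3 kg/h.
Combined feed F4 = 2460 + 1875.3 = 4335.3 kg/h.

4335 kg/h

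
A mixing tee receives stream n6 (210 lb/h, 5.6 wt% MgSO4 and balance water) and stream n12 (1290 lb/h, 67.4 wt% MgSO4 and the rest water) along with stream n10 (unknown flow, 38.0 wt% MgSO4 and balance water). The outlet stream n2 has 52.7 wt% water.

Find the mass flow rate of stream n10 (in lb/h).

1846 lb/h

Let n10 be the unknown flow. Total out = 1500 + n10.
water balance: 618.78 + 0.620·n10 = 0.527·(1500 + n10)
(0.620 − 0.527)·n10 = 0.527×1500 − 618.78 = 171.72
n10 = 171.72 / 0.093 = 1846.5 lb/h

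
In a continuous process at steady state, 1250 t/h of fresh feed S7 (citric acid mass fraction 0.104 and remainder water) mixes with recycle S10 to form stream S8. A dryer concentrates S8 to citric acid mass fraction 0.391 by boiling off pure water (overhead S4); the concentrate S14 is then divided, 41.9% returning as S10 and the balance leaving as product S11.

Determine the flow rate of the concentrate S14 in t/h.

572.3 t/h

Overall citric acid balance (none leaves overhead): citric acid in fresh feed = citric acid in product, i.e. 1250×0.104 = (1−0.419)·S14·0.391.
S14 = 130/(0.391×0.581) = 572.26 t/h.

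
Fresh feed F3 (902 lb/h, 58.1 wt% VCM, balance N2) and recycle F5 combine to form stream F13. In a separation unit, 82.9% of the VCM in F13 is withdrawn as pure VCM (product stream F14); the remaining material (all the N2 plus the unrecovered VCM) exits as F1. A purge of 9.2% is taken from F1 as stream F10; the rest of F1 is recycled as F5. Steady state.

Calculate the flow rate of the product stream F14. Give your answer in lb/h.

VCM in F13: m_A = 902×0.581 + (1−0.092)·(1−0.829)·m_A, so m_A = 524.06/0.8447 = 620.39 lb/h.
Product F14 = 0.829×620.39 = 514.3 lb/h.

514.3 lb/h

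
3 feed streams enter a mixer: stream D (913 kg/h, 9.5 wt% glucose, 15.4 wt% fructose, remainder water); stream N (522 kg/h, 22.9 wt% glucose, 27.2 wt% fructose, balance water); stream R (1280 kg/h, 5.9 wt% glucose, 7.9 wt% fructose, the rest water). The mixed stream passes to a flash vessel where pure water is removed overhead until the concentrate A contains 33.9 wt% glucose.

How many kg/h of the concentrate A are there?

glucose entering = 913×0.095 + 522×0.229 + 1280×0.059 = 281.79 kg/h.
All glucose reports to A, so A = 281.79/0.339 = 831.25 kg/h.

831.2 kg/h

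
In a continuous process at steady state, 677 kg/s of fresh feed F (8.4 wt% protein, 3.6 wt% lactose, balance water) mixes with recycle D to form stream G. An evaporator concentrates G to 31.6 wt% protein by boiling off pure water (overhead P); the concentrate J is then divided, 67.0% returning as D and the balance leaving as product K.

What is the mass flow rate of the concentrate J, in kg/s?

545.3 kg/s

Overall protein balance (none leaves overhead): protein in fresh feed = protein in product, i.e. 677×0.084 = (1−0.670)·J·0.316.
J = 56.868/(0.316×0.330) = 545.34 kg/s.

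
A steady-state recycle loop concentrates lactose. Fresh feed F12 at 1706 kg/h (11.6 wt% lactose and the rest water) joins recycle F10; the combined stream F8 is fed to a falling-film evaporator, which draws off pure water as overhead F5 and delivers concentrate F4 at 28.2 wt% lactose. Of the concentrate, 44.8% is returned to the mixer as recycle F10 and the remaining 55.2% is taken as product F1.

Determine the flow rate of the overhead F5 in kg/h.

1004 kg/h

Overall lactose balance (none leaves overhead): lactose in fresh feed = lactose in product, i.e. 1706×0.116 = (1−0.448)·F4·0.282.
F4 = 197.9/(0.282×0.552) = 1271.3 kg/h.
Recycle F10 = 0.448×1271.3 = 569.54 kg/h.
Combined feed F8 = 1706 + 569.54 = 2275.5 kg/h.
Overhead F5 = F8 − F4 = 2275.5 − 1271.3 = 1004.2 kg/h.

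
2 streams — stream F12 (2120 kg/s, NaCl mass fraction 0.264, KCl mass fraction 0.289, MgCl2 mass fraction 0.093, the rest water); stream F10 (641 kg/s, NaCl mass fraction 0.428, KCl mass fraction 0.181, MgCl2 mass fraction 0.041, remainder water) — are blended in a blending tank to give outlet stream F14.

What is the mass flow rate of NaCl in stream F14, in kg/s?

NaCl out = NaCl in = 2120×0.264 + 641×0.428 = 834.03 kg/s.

834 kg/s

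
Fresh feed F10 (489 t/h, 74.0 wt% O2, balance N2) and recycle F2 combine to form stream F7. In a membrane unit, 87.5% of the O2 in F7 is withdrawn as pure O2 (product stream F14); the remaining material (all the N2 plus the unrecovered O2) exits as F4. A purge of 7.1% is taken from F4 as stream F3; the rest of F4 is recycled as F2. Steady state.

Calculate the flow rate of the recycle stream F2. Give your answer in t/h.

N2 enters only via F10 and leaves only via the purge: 489×0.260 = 0.071×(N2 in F4), and the membrane unit passes all N2, so N2 in F7 = N2 in F4 = 1790.7 t/h.
O2 in F7: m_A = 489×0.740 + (1−0.071)·(1−0.875)·m_A, so m_A = 361.86/0.8839 = 409.4 t/h.
F4 = (1−0.875)×409.4 + 1790.7 = 1841.9 t/h.
Recycle F2 = (1−0.071)×1841.9 = 1711.1 t/h.

1711 t/h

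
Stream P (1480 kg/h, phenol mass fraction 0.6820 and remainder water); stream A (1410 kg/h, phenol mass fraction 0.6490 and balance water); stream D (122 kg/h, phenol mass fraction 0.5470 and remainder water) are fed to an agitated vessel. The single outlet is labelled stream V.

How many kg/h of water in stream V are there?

water out = water in = 1480×0.318 + 1410×0.351 + 122×0.453 = 1020.8 kg/h.

1021 kg/h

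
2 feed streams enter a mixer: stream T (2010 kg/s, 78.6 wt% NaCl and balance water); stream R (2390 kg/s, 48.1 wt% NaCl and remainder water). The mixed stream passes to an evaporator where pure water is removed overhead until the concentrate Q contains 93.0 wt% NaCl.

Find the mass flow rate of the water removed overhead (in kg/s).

1465 kg/s

NaCl entering = 2010×0.786 + 2390×0.481 = 2729.4 kg/s.
All NaCl reports to Q, so Q = 2729.4/0.930 = 2934.9 kg/s.
Total feed = 4400 kg/s; overhead = 4400 − 2934.9 = 1465.1 kg/s.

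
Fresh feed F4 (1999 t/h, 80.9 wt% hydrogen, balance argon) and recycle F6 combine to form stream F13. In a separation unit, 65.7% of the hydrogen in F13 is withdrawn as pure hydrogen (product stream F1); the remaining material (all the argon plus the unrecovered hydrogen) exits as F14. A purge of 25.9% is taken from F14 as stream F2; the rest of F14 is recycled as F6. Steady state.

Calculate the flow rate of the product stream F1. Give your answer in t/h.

1425 t/h

hydrogen in F13: m_A = 1999×0.809 + (1−0.259)·(1−0.657)·m_A, so m_A = 1617.2/0.7458 = 2168.3 t/h.
Product F1 = 0.657×2168.3 = 1424.6 t/h.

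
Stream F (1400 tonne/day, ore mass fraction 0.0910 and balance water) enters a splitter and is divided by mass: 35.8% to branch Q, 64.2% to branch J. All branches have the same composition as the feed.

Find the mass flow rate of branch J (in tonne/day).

898.8 tonne/day

Branch J flow = 0.642×1400 = 898.8 tonne/day.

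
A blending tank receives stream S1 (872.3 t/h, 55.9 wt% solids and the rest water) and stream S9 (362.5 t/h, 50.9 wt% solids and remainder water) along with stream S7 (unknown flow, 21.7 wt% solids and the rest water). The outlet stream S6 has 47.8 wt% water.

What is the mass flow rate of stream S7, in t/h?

Let S7 be the unknown flow. Total out = 1234.8 + S7.
water balance: 562.67 + 0.783·S7 = 0.478·(1234.8 + S7)
(0.783 − 0.478)·S7 = 0.478×1234.8 − 562.67 = 27.563
S7 = 27.563 / 0.305 = 90.369 t/h

90.37 t/h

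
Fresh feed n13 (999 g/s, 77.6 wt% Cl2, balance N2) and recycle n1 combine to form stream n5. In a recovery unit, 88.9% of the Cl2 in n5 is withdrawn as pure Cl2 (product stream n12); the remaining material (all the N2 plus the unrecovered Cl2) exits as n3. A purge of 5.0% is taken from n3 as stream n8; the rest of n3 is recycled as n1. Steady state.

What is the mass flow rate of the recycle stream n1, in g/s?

N2 enters only via n13 and leaves only via the purge: 999×0.224 = 0.050×(N2 in n3), and the recovery unit passes all N2, so N2 in n5 = N2 in n3 = 4475.5 g/s.
Cl2 in n5: m_A = 999×0.776 + (1−0.050)·(1−0.889)·m_A, so m_A = 775.22/0.8945 = 866.61 g/s.
n3 = (1−0.889)×866.61 + 4475.5 = 4571.7 g/s.
Recycle n1 = (1−0.050)×4571.7 = 4343.1 g/s.

4343 g/s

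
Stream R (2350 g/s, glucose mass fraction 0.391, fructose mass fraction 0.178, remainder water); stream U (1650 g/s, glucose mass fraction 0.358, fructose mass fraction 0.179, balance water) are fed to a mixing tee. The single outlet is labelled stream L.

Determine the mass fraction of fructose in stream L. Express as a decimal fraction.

Total flow out = 2350 + 1650 = 4000 g/s.
fructose in = 2350×0.178 + 1650×0.179 = 713.65 g/s.
fructose mass fraction in L = 713.65/4000 = 0.178.

0.178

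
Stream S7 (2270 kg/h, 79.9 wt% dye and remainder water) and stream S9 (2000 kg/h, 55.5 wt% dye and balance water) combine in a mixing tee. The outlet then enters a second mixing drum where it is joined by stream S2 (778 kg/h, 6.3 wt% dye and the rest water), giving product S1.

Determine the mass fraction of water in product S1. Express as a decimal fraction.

Overall, product flow = 5048 kg/h.
water in = 2270×0.201 + 2000×0.445 + 778×0.937 = 2075.3 kg/h.
water fraction in S1 = 0.4111.

0.4111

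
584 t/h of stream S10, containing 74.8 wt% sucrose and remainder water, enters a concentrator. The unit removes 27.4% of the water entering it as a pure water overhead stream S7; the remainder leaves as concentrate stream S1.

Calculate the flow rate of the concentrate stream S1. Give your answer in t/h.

543.7 t/h

water entering = 584×0.252 = 147.17 t/h; overhead removed = 0.274×147.17 = 40.324 t/h.
Concentrate = 584 − 40.324 = 543.68 t/h.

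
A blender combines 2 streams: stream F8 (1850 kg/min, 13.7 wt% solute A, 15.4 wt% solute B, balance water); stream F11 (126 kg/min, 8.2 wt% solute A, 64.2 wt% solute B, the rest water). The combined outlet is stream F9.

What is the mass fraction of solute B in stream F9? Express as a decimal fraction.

Total flow out = 1850 + 126 = 1976 kg/min.
solute B in = 1850×0.154 + 126×0.642 = 365.79 kg/min.
solute B mass fraction in F9 = 365.79/1976 = 0.1851.

0.1851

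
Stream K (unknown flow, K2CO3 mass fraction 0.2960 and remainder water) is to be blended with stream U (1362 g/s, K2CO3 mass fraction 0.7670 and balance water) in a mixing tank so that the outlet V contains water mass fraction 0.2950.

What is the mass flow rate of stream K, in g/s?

Let K be the unknown flow. Total out = 1362 + K.
water balance: 317.35 + 0.704·K = 0.295·(1362 + K)
(0.704 − 0.295)·K = 0.295×1362 − 317.35 = 84.444
K = 84.444 / 0.409 = 206.46 g/s

206.5 g/s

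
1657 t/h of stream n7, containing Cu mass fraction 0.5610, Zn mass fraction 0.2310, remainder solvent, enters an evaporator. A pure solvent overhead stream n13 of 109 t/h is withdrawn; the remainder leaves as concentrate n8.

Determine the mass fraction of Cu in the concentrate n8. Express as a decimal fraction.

Cu is not removed: 1657×0.561 = 929.58 t/h of Cu enters n8.
Concentrate = 1657 − 109 = 1548 t/h.
Mass fraction = 929.58/1548 = 0.6005.

0.6005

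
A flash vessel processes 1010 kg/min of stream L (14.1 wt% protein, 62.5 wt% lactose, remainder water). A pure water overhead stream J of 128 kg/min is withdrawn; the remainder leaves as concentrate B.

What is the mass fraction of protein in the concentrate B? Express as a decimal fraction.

protein is not removed: 1010×0.141 = 142.41 kg/min of protein enters B.
Concentrate = 1010 − 128 = 882 kg/min.
Mass fraction = 142.41/882 = 0.1615.

0.1615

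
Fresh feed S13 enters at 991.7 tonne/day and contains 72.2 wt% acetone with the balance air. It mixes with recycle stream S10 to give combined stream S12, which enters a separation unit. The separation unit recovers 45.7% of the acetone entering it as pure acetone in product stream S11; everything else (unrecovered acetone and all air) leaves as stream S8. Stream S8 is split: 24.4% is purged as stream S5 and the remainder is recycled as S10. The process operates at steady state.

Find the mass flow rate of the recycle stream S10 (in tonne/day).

air enters only via S13 and leaves only via the purge: 991.7×0.278 = 0.244×(air in S8), and the separation unit passes all air, so air in S12 = air in S8 = 1129.9 tonne/day.
acetone in S12: m_A = 991.7×0.722 + (1−0.244)·(1−0.457)·m_A, so m_A = 716.01/0.5895 = 1214.6 tonne/day.
S8 = (1−0.457)×1214.6 + 1129.9 = 1789.4 tonne/day.
Recycle S10 = (1−0.244)×1789.4 = 1352.8 tonne/day.

1353 tonne/day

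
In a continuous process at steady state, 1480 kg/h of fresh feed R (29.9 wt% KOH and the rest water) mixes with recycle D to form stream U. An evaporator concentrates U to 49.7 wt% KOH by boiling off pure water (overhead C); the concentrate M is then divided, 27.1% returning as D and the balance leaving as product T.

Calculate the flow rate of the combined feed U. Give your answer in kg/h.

Overall KOH balance (none leaves overhead): KOH in fresh feed = KOH in product, i.e. 1480×0.299 = (1−0.271)·M·0.497.
M = 442.52/(0.497×0.729) = 1221.4 kg/h.
Recycle D = 0.271×1221.4 = 330.99 kg/h.
Combined feed U = 1480 + 330.99 = 1811 kg/h.

1811 kg/h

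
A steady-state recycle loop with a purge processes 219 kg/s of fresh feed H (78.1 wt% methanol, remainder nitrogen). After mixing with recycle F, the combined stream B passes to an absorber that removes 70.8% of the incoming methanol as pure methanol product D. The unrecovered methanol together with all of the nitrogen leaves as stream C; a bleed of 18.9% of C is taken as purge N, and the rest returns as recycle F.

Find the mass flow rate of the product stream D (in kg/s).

158.7 kg/s

methanol in B: m_A = 219×0.781 + (1−0.189)·(1−0.708)·m_A, so m_A = 171.04/0.7632 = 224.11 kg/s.
Product D = 0.708×224.11 = 158.67 kg/s.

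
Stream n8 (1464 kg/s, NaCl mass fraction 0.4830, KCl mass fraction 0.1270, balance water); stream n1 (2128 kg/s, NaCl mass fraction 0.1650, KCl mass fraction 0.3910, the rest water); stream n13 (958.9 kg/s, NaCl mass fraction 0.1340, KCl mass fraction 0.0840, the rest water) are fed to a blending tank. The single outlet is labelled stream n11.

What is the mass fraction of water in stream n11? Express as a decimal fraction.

0.4978

Total flow out = 1464 + 2128 + 958.9 = 4550.9 kg/s.
water in = 1464×0.390 + 2128×0.444 + 958.9×0.782 = 2265.7 kg/s.
water mass fraction in n11 = 2265.7/4550.9 = 0.4978.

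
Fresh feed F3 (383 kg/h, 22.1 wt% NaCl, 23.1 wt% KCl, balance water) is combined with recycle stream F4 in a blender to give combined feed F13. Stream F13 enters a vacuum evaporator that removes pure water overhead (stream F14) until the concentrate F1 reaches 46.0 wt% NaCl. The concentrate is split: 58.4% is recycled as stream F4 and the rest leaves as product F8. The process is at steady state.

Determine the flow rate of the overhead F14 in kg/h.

199 kg/h

Overall NaCl balance (none leaves overhead): NaCl in fresh feed = NaCl in product, i.e. 383×0.221 = (1−0.584)·F1·0.460.
F1 = 84.643/(0.460×0.416) = 442.32 kg/h.
Recycle F4 = 0.584×442.32 = 258.32 kg/h.
Combined feed F13 = 383 + 258.32 = 641.32 kg/h.
Overhead F14 = F13 − F1 = 641.32 − 442.32 = 198.99 kg/h.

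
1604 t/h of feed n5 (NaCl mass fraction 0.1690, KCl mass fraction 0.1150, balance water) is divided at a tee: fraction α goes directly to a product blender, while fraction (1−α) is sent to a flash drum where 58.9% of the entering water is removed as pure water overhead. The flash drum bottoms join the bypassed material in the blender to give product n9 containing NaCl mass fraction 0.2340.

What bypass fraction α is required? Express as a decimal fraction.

0.341

All 1604×0.169 = 271.08 t/h of NaCl reaches n9, so n9 = 271.08/0.234 = 1158.4 t/h and vapour = 445.56 t/h.
The evaporator receives (1−α)·1604 of feed at 0.716 water and removes 0.589 of that water:
0.589×0.716×(1−α)×1604 = 445.56
(1−α) = 445.56/676.45 = 0.6587;  α = 0.3413.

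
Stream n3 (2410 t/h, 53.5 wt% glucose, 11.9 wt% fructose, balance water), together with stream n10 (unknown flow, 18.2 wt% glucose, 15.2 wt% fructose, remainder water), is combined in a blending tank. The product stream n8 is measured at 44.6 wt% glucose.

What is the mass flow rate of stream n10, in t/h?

Let n10 be the unknown flow. Total out = 2410 + n10.
glucose balance: 1289.4 + 0.182·n10 = 0.446·(2410 + n10)
(0.182 − 0.446)·n10 = 0.446×2410 − 1289.4 = -214.49
n10 = -214.49 / -0.264 = 812.46 t/h

812.5 t/h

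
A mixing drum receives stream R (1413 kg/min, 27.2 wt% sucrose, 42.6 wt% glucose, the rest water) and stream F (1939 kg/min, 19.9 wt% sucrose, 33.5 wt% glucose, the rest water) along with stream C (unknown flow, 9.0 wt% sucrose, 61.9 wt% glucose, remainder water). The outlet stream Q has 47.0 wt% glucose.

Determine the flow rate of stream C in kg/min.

2174 kg/min

Let C be the unknown flow. Total out = 3352 + C.
glucose balance: 1251.5 + 0.619·C = 0.470·(3352 + C)
(0.619 − 0.470)·C = 0.470×3352 − 1251.5 = 323.94
C = 323.94 / 0.149 = 2174.1 kg/min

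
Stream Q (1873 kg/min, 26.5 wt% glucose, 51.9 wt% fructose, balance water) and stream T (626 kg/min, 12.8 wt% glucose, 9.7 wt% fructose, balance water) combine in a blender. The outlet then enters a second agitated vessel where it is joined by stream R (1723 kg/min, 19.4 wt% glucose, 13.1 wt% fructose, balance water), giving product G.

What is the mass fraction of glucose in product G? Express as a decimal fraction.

0.216

Overall, product flow = 4222 kg/min.
glucose in = 1873×0.265 + 626×0.128 + 1723×0.194 = 910.74 kg/min.
glucose fraction in G = 0.216.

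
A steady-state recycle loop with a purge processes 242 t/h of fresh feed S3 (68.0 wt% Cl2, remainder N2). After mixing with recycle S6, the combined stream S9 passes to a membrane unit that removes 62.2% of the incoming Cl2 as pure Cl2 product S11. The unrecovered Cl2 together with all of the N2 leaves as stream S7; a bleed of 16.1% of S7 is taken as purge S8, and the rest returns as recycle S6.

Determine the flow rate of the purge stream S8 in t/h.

N2 enters only via S3 and leaves only via the purge: 242×0.320 = 0.161×(N2 in S7), and the membrane unit passes all N2, so N2 in S9 = N2 in S7 = 480.99 t/h.
Cl2 in S9: m_A = 242×0.680 + (1−0.161)·(1−0.622)·m_A, so m_A = 164.56/0.6829 = 240.99 t/h.
S7 = (1−0.622)×240.99 + 480.99 = 572.09 t/h.
Purge S8 = 0.161×572.09 = 92.106 t/h.

92.11 t/h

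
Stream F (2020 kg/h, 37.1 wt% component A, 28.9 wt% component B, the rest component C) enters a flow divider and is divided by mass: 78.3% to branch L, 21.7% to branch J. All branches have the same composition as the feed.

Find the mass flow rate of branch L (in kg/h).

Branch L flow = 0.783×2020 = 1581.7 kg/h.

1582 kg/h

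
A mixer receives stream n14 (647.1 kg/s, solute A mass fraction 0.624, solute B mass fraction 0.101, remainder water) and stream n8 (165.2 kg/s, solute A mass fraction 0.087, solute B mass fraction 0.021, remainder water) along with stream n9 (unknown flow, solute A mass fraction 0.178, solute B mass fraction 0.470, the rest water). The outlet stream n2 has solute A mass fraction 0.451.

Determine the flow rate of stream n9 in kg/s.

189.8 kg/s

Let n9 be the unknown flow. Total out = 812.3 + n9.
solute A balance: 418.16 + 0.178·n9 = 0.451·(812.3 + n9)
(0.178 − 0.451)·n9 = 0.451×812.3 − 418.16 = -51.816
n9 = -51.816 / -0.273 = 189.8 kg/s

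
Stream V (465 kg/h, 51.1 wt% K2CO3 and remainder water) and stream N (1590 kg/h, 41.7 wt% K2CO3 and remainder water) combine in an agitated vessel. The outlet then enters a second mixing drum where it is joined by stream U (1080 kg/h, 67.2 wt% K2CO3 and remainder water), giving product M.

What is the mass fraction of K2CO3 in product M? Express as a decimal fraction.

0.5188

Overall, product flow = 3135 kg/h.
K2CO3 in = 465×0.511 + 1590×0.417 + 1080×0.672 = 1626.4 kg/h.
K2CO3 fraction in M = 0.5188.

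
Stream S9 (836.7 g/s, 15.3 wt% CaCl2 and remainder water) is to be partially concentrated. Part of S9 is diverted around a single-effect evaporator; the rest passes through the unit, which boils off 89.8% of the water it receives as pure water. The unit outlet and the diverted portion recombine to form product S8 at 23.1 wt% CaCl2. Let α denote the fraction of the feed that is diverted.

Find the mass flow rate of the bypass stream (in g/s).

465.3 g/s

All 836.7×0.153 = 128.02 g/s of CaCl2 reaches S8, so S8 = 128.02/0.231 = 554.18 g/s and vapour = 282.52 g/s.
The evaporator receives (1−α)·836.7 of feed at 0.847 water and removes 0.898 of that water:
0.898×0.847×(1−α)×836.7 = 282.52
(1−α) = 282.52/636.4 = 0.4439;  α = 0.5561.
Bypass flow = 0.5561×836.7 = 465.26 g/s.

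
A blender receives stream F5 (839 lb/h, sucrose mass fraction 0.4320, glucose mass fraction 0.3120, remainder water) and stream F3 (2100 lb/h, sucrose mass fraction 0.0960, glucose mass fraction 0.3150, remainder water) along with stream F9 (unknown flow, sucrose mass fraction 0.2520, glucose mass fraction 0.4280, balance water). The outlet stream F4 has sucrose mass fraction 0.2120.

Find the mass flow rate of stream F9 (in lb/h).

1475 lb/h

Let F9 be the unknown flow. Total out = 2939 + F9.
sucrose balance: 564.05 + 0.252·F9 = 0.212·(2939 + F9)
(0.252 − 0.212)·F9 = 0.212×2939 − 564.05 = 59.02
F9 = 59.02 / 0.040 = 1475.5 lb/h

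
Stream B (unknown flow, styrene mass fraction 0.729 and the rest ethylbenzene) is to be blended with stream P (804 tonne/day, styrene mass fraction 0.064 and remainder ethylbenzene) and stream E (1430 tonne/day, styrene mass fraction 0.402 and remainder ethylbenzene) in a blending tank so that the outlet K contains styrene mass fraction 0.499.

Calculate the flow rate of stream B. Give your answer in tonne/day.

2124 tonne/day

Let B be the unknown flow. Total out = 2234 + B.
styrene balance: 626.32 + 0.729·B = 0.499·(2234 + B)
(0.729 − 0.499)·B = 0.499×2234 − 626.32 = 488.45
B = 488.45 / 0.230 = 2123.7 tonne/day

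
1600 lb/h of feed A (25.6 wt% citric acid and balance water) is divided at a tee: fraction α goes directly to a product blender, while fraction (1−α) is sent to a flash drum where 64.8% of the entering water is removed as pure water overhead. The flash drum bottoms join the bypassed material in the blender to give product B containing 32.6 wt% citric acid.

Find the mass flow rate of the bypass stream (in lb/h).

All 1600×0.256 = 409.6 lb/h of citric acid reaches B, so B = 409.6/0.326 = 1256.4 lb/h and vapour = 343.56 lb/h.
The evaporator receives (1−α)·1600 of feed at 0.744 water and removes 0.648 of that water:
0.648×0.744×(1−α)×1600 = 343.56
(1−α) = 343.56/771.38 = 0.4454;  α = 0.5546.
Bypass flow = 0.5546×1600 = 887.39 lb/h.

887.4 lb/h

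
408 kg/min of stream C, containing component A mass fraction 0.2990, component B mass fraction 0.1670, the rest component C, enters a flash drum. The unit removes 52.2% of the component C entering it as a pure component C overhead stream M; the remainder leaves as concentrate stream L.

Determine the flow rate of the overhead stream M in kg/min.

component C entering = 408×0.534 = 217.87 kg/min; overhead removed = 0.522×217.87 = 113.73 kg/min.

113.7 kg/min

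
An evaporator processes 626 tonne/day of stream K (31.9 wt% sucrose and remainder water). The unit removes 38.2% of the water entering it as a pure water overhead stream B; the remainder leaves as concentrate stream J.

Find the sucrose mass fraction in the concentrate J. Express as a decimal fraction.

sucrose is not removed: 626×0.319 = 199.69 tonne/day of sucrose enters J.
water entering = 626×0.681 = 426.31 tonne/day; overhead removed = 0.382×426.31 = 162.85 tonne/day.
Concentrate = 626 − 162.85 = 463.15 tonne/day.
Mass fraction = 199.69/463.15 = 0.431.

0.431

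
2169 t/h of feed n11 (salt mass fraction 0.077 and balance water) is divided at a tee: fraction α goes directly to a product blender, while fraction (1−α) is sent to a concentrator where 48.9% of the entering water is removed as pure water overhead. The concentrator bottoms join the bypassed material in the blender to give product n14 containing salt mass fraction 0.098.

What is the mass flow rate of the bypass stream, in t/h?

1139 t/h

All 2169×0.077 = 167.01 t/h of salt reaches n14, so n14 = 167.01/0.098 = 1704.2 t/h and vapour = 464.79 t/h.
The evaporator receives (1−α)·2169 of feed at 0.923 water and removes 0.489 of that water:
0.489×0.923×(1−α)×2169 = 464.79
(1−α) = 464.79/978.97 = 0.4748;  α = 0.5252.
Bypass flow = 0.5252×2169 = 1139.2 t/h.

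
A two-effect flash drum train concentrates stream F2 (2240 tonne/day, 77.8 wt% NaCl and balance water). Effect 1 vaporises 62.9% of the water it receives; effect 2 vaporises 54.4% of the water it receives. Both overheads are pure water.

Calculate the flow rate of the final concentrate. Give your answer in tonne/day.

water in feed = 2240×0.222 = 497.28 tonne/day.
After stage 1: water left = (1−0.629)×497.28 = 184.49; stream total = 1927.2 tonne/day.
After stage 2: water left = (1−0.544)×184.49 = 84.128; final concentrate = 1826.8 tonne/day.

1827 tonne/day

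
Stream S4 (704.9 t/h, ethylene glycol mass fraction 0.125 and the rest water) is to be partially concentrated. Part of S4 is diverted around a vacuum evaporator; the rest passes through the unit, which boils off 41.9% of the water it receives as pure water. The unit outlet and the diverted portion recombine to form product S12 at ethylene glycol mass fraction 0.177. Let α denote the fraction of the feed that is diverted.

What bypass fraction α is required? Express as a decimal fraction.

All 704.9×0.125 = 88.112 t/h of ethylene glycol reaches S12, so S12 = 88.112/0.177 = 497.81 t/h and vapour = 207.09 t/h.
The evaporator receives (1−α)·704.9 of feed at 0.875 water and removes 0.419 of that water:
0.419×0.875×(1−α)×704.9 = 207.09
(1−α) = 207.09/258.43 = 0.8013;  α = 0.1987.

0.199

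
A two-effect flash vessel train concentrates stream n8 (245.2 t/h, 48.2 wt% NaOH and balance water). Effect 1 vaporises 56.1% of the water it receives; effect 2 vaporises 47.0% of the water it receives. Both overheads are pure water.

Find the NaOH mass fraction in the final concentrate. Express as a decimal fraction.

0.8000

water in feed = 245.2×0.518 = 127.01 t/h.
After stage 1: water left = (1−0.561)×127.01 = 55.759; stream total = 173.95 t/h.
After stage 2: water left = (1−0.470)×55.759 = 29.552; final concentrate = 147.74 t/h.
NaOH fraction = 118.19/147.74 = 0.8000.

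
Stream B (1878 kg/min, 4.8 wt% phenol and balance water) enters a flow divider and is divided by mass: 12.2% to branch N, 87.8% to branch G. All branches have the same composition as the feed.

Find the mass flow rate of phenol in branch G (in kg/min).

Branch G total = 0.878×1878 = 1648.9 kg/min.
phenol in G = 0.048×1648.9 = 79.146 kg/min.

79.15 kg/min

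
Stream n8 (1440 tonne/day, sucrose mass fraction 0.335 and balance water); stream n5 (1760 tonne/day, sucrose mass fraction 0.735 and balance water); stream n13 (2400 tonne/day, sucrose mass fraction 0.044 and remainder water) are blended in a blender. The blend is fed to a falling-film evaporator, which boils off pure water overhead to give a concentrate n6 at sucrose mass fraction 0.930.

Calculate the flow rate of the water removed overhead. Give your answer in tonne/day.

3577 tonne/day

sucrose entering = 1440×0.335 + 1760×0.735 + 2400×0.044 = 1881.6 tonne/day.
All sucrose reports to n6, so n6 = 1881.6/0.930 = 2023.2 tonne/day.
Total feed = 5600 tonne/day; overhead = 5600 − 2023.2 = 3576.8 tonne/day.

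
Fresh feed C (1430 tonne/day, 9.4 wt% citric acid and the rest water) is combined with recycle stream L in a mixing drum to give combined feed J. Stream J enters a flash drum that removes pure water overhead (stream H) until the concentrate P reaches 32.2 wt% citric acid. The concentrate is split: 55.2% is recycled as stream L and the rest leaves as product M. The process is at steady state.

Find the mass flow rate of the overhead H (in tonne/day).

Overall citric acid balance (none leaves overhead): citric acid in fresh feed = citric acid in product, i.e. 1430×0.094 = (1−0.552)·P·0.322.
P = 134.42/(0.322×0.448) = 931.82 tonne/day.
Recycle L = 0.552×931.82 = 514.36 tonne/day.
Combined feed J = 1430 + 514.36 = 1944.4 tonne/day.
Overhead H = J − P = 1944.4 − 931.82 = 1012.5 tonne/day.

1013 tonne/day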